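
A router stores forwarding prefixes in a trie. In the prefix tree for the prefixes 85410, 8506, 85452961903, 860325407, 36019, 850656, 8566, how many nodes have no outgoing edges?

Leaves are exactly the stored words that no other stored word extends.
Those words: "36019", "850656", "85410", "85452961903", "8566", "860325407"
Leaf count: 6

6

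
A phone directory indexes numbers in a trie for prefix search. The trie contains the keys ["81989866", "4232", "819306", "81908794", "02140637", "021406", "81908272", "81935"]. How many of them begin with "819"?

5

Walk to "819"; the words in its subtree are exactly those with that prefix.
Words under "819": 81908272, 81908794, 819306, 81935, 81989866
Count: 5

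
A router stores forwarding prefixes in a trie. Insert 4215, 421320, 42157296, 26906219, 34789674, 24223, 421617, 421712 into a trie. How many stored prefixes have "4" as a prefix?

5

Walk to "4"; the words in its subtree are exactly those with that prefix.
Matches: "421320", "4215", "42157296", "421617", "421712"
Count: 5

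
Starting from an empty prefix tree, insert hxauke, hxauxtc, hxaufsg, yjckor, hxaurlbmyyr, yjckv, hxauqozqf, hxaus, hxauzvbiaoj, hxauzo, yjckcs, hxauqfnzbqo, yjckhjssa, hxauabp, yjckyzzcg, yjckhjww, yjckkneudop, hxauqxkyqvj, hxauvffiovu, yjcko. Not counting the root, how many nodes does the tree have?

83

For each word, the new-node count is its length minus the longest prefix already in the trie:
  "hxauke" → 6 new (h, x, a, u, k, e)
  "hxauxtc" → prefix "hxau" already present; 3 new (x, t, c)
  "hxaufsg" → prefix "hxau" already present; 3 new (f, s, g)
  "yjckor" → 6 new (y, j, c, k, o, r)
  "hxaurlbmyyr" → prefix "hxau" already present; 7 new (r, l, b, m, y, y, r)
  "yjckv" → prefix "yjck" already present; 1 new (v)
  "hxauqozqf" → prefix "hxau" already present; 5 new (q, o, z, q, f)
  "hxaus" → prefix "hxau" already present; 1 new (s)
  "hxauzvbiaoj" → prefix "hxau" already present; 7 new (z, v, b, i, a, o, j)
  "hxauzo" → prefix "hxauz" already present; 1 new (o)
  "yjckcs" → prefix "yjck" already present; 2 new (c, s)
  "hxauqfnzbqo" → prefix "hxauq" already present; 6 new (f, n, z, b, q, o)
  "yjckhjssa" → prefix "yjck" already present; 5 new (h, j, s, s, a)
  "hxauabp" → prefix "hxau" already present; 3 new (a, b, p)
  "yjckyzzcg" → prefix "yjck" already present; 5 new (y, z, z, c, g)
  "yjckhjww" → prefix "yjckhj" already present; 2 new (w, w)
  "yjckkneudop" → prefix "yjck" already present; 7 new (k, n, e, u, d, o, p)
  "hxauqxkyqvj" → prefix "hxauq" already present; 6 new (x, k, y, q, v, j)
  "hxauvffiovu" → prefix "hxau" already present; 7 new (v, f, f, i, o, v, u)
  "yjcko" → prefix "yjcko" already present; 0 new (none)
Total nodes = 6 + 3 + 3 + 6 + 7 + 1 + 5 + 1 + 7 + 1 + 2 + 6 + 5 + 3 + 5 + 2 + 7 + 6 + 7 + 0 = 83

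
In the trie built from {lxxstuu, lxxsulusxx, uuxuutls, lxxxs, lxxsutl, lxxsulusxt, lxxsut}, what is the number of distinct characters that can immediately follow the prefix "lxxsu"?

2

Follow the path "lxxsu" to its node, then look at its outgoing edges.
Characters that immediately follow "lxxsu" among the stored strings: {l, t}.
That node has 2 child edges.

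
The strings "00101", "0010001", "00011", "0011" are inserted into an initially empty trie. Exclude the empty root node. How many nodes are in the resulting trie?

Count nodes per top-level branch (shared prefixes stored once):
  '0'-branch (00011, 0010001, 00101, 0011): 12 nodes
Sum: 12

12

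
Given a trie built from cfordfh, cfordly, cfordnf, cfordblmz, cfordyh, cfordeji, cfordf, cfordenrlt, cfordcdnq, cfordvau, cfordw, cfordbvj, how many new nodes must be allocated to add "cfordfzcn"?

3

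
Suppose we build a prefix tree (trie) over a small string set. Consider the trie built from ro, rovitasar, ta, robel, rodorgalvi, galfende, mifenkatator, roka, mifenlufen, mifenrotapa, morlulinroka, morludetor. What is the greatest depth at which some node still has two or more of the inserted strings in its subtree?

5

The deepest shared node is where two words last agree before diverging.
"mifenkatator" and "mifenlufen" agree on "mifen" (5 characters) before diverging; nothing deeper is shared.
Longest shared-prefix length: 5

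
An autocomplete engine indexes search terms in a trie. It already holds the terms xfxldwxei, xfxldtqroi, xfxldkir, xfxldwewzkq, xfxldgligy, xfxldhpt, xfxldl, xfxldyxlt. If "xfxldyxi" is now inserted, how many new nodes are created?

1

The longest prefix of "xfxldyxi" already in the trie is "xfxldyx" (length 7).
Each of the 1 remaining characters creates one node.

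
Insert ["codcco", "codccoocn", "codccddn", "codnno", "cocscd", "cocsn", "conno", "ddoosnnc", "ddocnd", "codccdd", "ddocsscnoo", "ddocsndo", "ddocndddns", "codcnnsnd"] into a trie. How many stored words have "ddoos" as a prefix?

1

Filter for entries beginning with "ddoos":
Words under "ddoos": ddoosnnc
Count: 1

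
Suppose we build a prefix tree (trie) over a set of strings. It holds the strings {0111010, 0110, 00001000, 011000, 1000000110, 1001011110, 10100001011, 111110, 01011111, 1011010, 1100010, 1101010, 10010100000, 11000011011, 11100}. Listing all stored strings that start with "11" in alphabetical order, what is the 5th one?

111110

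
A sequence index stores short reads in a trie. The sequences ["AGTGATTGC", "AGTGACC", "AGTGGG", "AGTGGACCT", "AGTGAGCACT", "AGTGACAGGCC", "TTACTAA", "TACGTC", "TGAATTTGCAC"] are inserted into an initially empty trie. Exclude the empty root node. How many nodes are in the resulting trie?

Count nodes per top-level branch (shared prefixes stored once):
  'A'-branch (AGTGACAGGCC, AGTGACC, AGTGAGCACT, AGTGATTGC, AGTGGACCT, AGTGGG): 27 nodes
  'T'-branch (TACGTC, TGAATTTGCAC, TTACTAA): 22 nodes
Sum: 49

49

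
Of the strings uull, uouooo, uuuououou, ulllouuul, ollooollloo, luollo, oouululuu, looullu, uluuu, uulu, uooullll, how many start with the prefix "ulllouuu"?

1

Traverse to the node for "ulllouuu", then collect every word in that subtree.
Matches: "ulllouuul"
Count: 1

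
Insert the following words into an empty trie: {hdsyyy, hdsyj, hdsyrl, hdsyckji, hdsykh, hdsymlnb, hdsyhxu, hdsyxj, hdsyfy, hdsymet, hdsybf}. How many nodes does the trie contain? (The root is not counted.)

Trie structure (* marks end of a word):
(root)
└─ h
   └─ d
      └─ s
         └─ y
            ├─ b
            │  └─ f *
            ├─ c
            │  └─ k
            │     └─ j
            │        └─ i *
            ├─ f
            │  └─ y *
            ├─ h
            │  └─ x
            │     └─ u *
            ├─ j *
            ├─ k
            │  └─ h *
            ├─ m
            │  ├─ e
            │  │  └─ t *
            │  └─ l
            │     └─ n
            │        └─ b *
            ├─ r
            │  └─ l *
            ├─ x
            │  └─ j *
            └─ y
               └─ y *
Counting every labelled node above: 30.

30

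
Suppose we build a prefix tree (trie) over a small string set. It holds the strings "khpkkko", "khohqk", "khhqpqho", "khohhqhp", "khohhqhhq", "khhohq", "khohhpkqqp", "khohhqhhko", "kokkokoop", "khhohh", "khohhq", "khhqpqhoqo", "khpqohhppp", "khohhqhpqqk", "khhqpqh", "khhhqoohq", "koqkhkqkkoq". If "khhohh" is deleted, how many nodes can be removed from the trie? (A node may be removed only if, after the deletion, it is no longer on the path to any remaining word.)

After clearing the end-marker at "khhohh", prune upward until reaching a node still needed by another word.
The suffix "h" (1 node) is used only by "khhohh"; the node for "khhoh" still has the child "q", so pruning stops there.
Nodes removed: 1

1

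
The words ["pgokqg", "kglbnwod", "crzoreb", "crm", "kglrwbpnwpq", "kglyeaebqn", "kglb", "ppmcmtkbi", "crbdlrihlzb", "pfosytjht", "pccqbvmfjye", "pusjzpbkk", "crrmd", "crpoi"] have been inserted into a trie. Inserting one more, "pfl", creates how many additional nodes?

1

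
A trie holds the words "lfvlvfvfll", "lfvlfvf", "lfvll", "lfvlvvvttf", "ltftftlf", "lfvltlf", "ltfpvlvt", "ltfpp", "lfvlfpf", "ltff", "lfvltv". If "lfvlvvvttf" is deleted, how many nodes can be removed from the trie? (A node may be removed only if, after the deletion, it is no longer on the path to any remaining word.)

A node on "lfvlvvvttf"'s path can go only if nothing else ends at it or branches off below it.
The suffix "vvttf" (5 nodes) is used only by "lfvlvvvttf"; the node for "lfvlv" still has the child "f", so pruning stops there.
Nodes removed: 5

5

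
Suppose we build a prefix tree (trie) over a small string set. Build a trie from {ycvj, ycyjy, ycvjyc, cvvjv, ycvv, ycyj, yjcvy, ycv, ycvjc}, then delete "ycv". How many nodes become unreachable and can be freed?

Walk "ycv" from the leaf back toward the root, removing each node that no remaining word uses.
Every node on "ycv" is still needed (e.g. by "ycvj"), so nothing is freed.
Nodes removed: 0

0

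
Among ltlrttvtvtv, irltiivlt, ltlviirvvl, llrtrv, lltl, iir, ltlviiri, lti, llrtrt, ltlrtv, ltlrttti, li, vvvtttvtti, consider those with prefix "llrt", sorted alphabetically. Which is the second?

llrtrv

DFS of the "llrt" subtree visits, in order: "llrtrt", "llrtrv"
The 2nd is llrtrv.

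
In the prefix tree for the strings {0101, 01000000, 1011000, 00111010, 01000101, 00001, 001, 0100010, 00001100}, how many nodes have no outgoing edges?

Leaves are exactly the stored words that no other stored word extends.
Those words: "00001100", "00111010", "01000000", "01000101", "0101", "1011000"
Leaf count: 6

6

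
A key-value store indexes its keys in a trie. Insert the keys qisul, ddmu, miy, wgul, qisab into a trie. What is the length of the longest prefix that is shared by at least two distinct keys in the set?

Equivalently: take the maximum, over all pairs, of their longest common prefix length.
e.g. "qisab" and "qisul" share the prefix "qis" of length 3; no pair shares a longer one.
Longest shared-prefix length: 3

3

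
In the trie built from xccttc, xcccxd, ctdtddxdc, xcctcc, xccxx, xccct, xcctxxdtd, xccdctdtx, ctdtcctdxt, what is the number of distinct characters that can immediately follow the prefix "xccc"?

The children of the "xccc" node are the distinct next characters among strings starting with "xccc".
Distinct next characters after "xccc": t, x.
That node has 2 child edges.

2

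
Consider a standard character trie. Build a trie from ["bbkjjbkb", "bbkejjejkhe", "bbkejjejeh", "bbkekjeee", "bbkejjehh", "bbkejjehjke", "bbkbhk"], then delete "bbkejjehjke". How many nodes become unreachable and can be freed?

Walk "bbkejjehjke" from the leaf back toward the root, removing each node that no remaining word uses.
The suffix "jke" (3 nodes) is used only by "bbkejjehjke"; the node for "bbkejjeh" still has the child "h", so pruning stops there.
Nodes removed: 3

3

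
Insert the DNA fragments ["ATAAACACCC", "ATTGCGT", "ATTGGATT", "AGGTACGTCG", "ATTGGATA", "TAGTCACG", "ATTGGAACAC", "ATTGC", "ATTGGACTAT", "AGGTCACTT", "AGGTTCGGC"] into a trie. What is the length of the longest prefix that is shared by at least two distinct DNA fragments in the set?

7

Equivalently: take the maximum, over all pairs, of their longest common prefix length.
"ATTGGATA" and "ATTGGATT" agree on "ATTGGAT" (7 characters) before diverging; nothing deeper is shared.
Longest shared-prefix length: 7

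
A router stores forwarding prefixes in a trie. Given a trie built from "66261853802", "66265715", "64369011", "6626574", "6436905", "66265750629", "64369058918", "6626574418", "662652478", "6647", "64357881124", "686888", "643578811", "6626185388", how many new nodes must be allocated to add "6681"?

2

"66" is already a path in the trie; the remaining "81" must be added.
Each of the 2 remaining characters creates one node.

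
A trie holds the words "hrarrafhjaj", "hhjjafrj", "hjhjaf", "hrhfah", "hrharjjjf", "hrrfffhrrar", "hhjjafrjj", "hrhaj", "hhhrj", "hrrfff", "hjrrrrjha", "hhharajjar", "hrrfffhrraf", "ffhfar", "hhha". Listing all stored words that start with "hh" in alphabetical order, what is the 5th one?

hhjjafrjj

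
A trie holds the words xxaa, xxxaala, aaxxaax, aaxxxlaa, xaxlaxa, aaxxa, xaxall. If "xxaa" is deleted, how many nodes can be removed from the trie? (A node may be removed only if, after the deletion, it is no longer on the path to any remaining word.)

Walk "xxaa" from the leaf back toward the root, removing each node that no remaining word uses.
The suffix "aa" (2 nodes) is used only by "xxaa"; the node for "xx" still has the child "x", so pruning stops there.
Nodes removed: 2

2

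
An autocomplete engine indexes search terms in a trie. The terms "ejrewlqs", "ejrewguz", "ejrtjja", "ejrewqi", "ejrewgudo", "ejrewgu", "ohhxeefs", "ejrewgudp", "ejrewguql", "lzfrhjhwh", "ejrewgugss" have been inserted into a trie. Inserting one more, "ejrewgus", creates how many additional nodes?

1

"ejrewgu" is already a path in the trie; the remaining "s" must be added.
Each of the 1 remaining characters creates one node.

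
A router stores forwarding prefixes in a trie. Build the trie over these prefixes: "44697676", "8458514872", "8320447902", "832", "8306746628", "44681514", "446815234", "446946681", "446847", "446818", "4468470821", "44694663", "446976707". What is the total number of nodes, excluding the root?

58

Count nodes per top-level branch (shared prefixes stored once):
  '4'-branch (44681514, 446815234, 446818, 446847, 4468470821, 44694663, 446946681, 446976707, 44697676): 31 nodes
  '8'-branch (8306746628, 832, 8320447902, 8458514872): 27 nodes
Sum: 58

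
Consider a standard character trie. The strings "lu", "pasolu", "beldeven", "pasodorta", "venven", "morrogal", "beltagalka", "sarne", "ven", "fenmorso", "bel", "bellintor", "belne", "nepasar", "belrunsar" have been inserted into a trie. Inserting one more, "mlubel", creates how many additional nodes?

5

Walking "mlubel" from the root, the first 1 characters ("m") follow existing edges; "l" is the first miss.
So 6 − 1 = 5 new nodes.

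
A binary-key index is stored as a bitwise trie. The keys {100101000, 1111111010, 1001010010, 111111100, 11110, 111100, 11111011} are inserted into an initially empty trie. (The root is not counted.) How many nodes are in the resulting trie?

26

Trie structure (* marks end of a word):
(root)
└─ 1
   ├─ 0
   │  └─ 0
   │     └─ 1
   │        └─ 0
   │           └─ 1
   │              └─ 0
   │                 └─ 0
   │                    ├─ 0 *
   │                    └─ 1
   │                       └─ 0 *
   └─ 1
      └─ 1
         └─ 1
            ├─ 0 *
            │  └─ 0 *
            └─ 1
               ├─ 0
               │  └─ 1
               │     └─ 1 *
               └─ 1
                  └─ 1
                     └─ 0
                        ├─ 0 *
                        └─ 1
                           └─ 0 *
Counting every labelled node above: 26.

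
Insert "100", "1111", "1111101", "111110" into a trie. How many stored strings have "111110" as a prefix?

Walk to "111110"; the words in its subtree are exactly those with that prefix.
Words under "111110": 111110, 1111101
Count: 2

2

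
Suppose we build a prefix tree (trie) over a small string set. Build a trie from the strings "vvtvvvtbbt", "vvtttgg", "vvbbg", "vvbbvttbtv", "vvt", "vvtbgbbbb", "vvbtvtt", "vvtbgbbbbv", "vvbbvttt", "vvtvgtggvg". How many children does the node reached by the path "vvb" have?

2

The children of the "vvb" node are the distinct next characters among strings starting with "vvb".
Distinct next characters after "vvb": b, t.
That node has 2 child edges.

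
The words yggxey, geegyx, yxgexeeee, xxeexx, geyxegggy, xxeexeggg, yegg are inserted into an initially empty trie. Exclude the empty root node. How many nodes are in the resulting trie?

Count nodes per top-level branch (shared prefixes stored once):
  'g'-branch (geegyx, geyxegggy): 13 nodes
  'x'-branch (xxeexeggg, xxeexx): 10 nodes
  'y'-branch (yegg, yggxey, yxgexeeee): 17 nodes
Sum: 40

40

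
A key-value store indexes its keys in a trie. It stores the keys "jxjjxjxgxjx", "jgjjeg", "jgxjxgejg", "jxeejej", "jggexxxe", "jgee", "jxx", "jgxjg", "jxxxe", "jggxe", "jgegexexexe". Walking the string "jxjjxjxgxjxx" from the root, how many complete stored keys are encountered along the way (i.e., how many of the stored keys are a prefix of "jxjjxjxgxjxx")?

Walk "jxjjxjxgxjxx" from the root; an end-of-word marker is hit whenever a stored word is a prefix of "jxjjxjxgxjxx".
Prefixes of the query that are stored words: "jxjjxjxgxjx"
Count: 1

1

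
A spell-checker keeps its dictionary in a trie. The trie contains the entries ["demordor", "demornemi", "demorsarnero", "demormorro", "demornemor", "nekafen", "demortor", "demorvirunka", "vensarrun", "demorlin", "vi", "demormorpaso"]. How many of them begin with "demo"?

Walk to "demo"; the words in its subtree are exactly those with that prefix.
Words under "demo": demordor, demorlin, demormorpaso, demormorro, demornemi, demornemor, demorsarnero, demortor, demorvirunka
Count: 9

9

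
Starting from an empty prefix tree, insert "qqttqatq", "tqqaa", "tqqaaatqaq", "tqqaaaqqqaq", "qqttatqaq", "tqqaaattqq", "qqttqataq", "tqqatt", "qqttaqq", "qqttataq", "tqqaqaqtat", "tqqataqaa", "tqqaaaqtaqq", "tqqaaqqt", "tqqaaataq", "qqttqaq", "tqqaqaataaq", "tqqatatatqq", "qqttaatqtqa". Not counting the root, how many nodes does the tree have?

For each word, the new-node count is its length minus the longest prefix already in the trie:
  "qqttqatq" → 8 new (q, q, t, t, q, a, t, q)
  "tqqaa" → 5 new (t, q, q, a, a)
  "tqqaaatqaq" → prefix "tqqaa" already present; 5 new (a, t, q, a, q)
  "tqqaaaqqqaq" → prefix "tqqaaa" already present; 5 new (q, q, q, a, q)
  "qqttatqaq" → prefix "qqtt" already present; 5 new (a, t, q, a, q)
  "tqqaaattqq" → prefix "tqqaaat" already present; 3 new (t, q, q)
  "qqttqataq" → prefix "qqttqat" already present; 2 new (a, q)
  "tqqatt" → prefix "tqqa" already present; 2 new (t, t)
  "qqttaqq" → prefix "qqtta" already present; 2 new (q, q)
  "qqttataq" → prefix "qqttat" already present; 2 new (a, q)
  "tqqaqaqtat" → prefix "tqqa" already present; 6 new (q, a, q, t, a, t)
  "tqqataqaa" → prefix "tqqat" already present; 4 new (a, q, a, a)
  "tqqaaaqtaqq" → prefix "tqqaaaq" already present; 4 new (t, a, q, q)
  "tqqaaqqt" → prefix "tqqaa" already present; 3 new (q, q, t)
  "tqqaaataq" → prefix "tqqaaat" already present; 2 new (a, q)
  "qqttqaq" → prefix "qqttqa" already present; 1 new (q)
  "tqqaqaataaq" → prefix "tqqaqa" already present; 5 new (a, t, a, a, q)
  "tqqatatatqq" → prefix "tqqata" already present; 5 new (t, a, t, q, q)
  "qqttaatqtqa" → prefix "qqtta" already present; 6 new (a, t, q, t, q, a)
Total nodes = 8 + 5 + 5 + 5 + 5 + 3 + 2 + 2 + 2 + 2 + 6 + 4 + 4 + 3 + 2 + 1 + 5 + 5 + 6 = 75

75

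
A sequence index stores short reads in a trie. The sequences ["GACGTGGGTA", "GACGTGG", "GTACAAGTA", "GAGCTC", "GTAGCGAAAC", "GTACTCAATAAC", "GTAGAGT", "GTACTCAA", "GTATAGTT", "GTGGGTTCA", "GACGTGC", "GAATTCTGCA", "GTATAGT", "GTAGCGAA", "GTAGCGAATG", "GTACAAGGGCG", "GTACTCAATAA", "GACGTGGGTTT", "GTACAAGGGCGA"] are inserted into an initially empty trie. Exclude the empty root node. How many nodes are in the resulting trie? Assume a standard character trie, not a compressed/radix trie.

Insert word by word; a character creates a node only if that edge doesn't already exist:
  "GACGTGGGTA" → 10 new (G, A, C, G, T, G, G, G, T, A)
  "GACGTGG" → prefix "GACGTGG" already present; 0 new (none)
  "GTACAAGTA" → prefix "G" already present; 8 new (T, A, C, A, A, G, T, A)
  "GAGCTC" → prefix "GA" already present; 4 new (G, C, T, C)
  "GTAGCGAAAC" → prefix "GTA" already present; 7 new (G, C, G, A, A, A, C)
  "GTACTCAATAAC" → prefix "GTAC" already present; 8 new (T, C, A, A, T, A, A, C)
  "GTAGAGT" → prefix "GTAG" already present; 3 new (A, G, T)
  "GTACTCAA" → prefix "GTACTCAA" already present; 0 new (none)
  "GTATAGTT" → prefix "GTA" already present; 5 new (T, A, G, T, T)
  "GTGGGTTCA" → prefix "GT" already present; 7 new (G, G, G, T, T, C, A)
  "GACGTGC" → prefix "GACGTG" already present; 1 new (C)
  "GAATTCTGCA" → prefix "GA" already present; 8 new (A, T, T, C, T, G, C, A)
  "GTATAGT" → prefix "GTATAGT" already present; 0 new (none)
  "GTAGCGAA" → prefix "GTAGCGAA" already present; 0 new (none)
  "GTAGCGAATG" → prefix "GTAGCGAA" already present; 2 new (T, G)
  "GTACAAGGGCG" → prefix "GTACAAG" already present; 4 new (G, G, C, G)
  "GTACTCAATAA" → prefix "GTACTCAATAA" already present; 0 new (none)
  "GACGTGGGTTT" → prefix "GACGTGGGT" already present; 2 new (T, T)
  "GTACAAGGGCGA" → prefix "GTACAAGGGCG" already present; 1 new (A)
Total nodes = 10 + 0 + 8 + 4 + 7 + 8 + 3 + 0 + 5 + 7 + 1 + 8 + 0 + 0 + 2 + 4 + 0 + 2 + 1 = 70

70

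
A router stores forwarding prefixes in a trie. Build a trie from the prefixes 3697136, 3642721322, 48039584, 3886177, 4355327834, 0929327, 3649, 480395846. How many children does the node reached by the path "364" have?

2

Follow the path "364" to its node, then look at its outgoing edges.
Distinct next characters after "364": 2, 9.
That node has 2 child edges.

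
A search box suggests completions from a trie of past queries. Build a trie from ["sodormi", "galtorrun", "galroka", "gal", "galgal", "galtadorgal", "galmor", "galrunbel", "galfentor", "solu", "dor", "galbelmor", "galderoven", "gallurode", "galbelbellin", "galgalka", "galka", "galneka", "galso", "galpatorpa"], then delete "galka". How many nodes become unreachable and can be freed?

After clearing the end-marker at "galka", prune upward until reaching a node still needed by another word.
The suffix "ka" (2 nodes) is used only by "galka"; the node for "gal" still has the child "t", so pruning stops there.
Nodes removed: 2

2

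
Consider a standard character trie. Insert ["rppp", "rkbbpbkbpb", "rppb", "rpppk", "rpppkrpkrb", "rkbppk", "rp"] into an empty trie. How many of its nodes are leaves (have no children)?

4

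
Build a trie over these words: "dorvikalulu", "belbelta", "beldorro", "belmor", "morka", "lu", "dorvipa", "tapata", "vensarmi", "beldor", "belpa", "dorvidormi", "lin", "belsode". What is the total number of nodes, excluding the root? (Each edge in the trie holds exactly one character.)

63

Count nodes per top-level branch (shared prefixes stored once):
  'b'-branch (belbelta, beldor, beldorro, belmor, belpa, belsode): 22 nodes
  'd'-branch (dorvidormi, dorvikalulu, dorvipa): 18 nodes
  'l'-branch (lin, lu): 4 nodes
  'm'-branch (morka): 5 nodes
  't'-branch (tapata): 6 nodes
  'v'-branch (vensarmi): 8 nodes
Sum: 63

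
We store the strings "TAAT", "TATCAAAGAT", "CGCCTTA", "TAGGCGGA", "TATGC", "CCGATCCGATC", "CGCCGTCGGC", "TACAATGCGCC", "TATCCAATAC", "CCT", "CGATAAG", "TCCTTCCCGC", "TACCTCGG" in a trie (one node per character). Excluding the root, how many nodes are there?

Count nodes per top-level branch (shared prefixes stored once):
  'C'-branch (CCGATCCGATC, CCT, CGATAAG, CGCCGTCGGC, CGCCTTA): 29 nodes
  'T'-branch (TAAT, TACAATGCGCC, TACCTCGG, TAGGCGGA, TATCAAAGAT, TATCCAATAC, TATGC, TCCTTCCCGC): 49 nodes
Sum: 78

78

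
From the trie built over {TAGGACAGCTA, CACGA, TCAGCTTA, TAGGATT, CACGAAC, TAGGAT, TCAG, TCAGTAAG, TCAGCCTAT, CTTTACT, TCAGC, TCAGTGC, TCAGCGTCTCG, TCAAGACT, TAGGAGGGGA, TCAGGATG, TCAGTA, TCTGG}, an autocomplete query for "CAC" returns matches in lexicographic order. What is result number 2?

CACGAAC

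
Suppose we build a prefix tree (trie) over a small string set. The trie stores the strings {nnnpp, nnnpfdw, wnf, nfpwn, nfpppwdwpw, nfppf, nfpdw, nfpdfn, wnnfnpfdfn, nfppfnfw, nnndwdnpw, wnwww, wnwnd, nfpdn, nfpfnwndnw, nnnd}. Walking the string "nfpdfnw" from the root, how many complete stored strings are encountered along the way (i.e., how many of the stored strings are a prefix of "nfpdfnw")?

1

Walk "nfpdfnw" from the root; an end-of-word marker is hit whenever a stored word is a prefix of "nfpdfnw".
Prefixes of the query that are stored words: "nfpdfn"
Count: 1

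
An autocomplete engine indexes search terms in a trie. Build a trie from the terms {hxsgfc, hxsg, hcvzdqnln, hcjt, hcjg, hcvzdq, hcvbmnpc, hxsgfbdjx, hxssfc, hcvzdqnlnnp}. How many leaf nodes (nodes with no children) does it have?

Leaves are exactly the stored words that no other stored word extends.
Those words: "hcjg", "hcjt", "hcvbmnpc", "hcvzdqnlnnp", "hxsgfbdjx", "hxsgfc", "hxssfc"
Leaf count: 7

7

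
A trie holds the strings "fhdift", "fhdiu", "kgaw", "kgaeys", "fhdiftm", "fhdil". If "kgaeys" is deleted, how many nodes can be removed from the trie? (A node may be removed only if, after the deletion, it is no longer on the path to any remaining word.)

3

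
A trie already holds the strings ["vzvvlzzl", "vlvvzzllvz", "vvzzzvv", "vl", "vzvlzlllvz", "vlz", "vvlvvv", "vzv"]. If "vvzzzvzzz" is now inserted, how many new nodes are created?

3

Walking "vvzzzvzzz" from the root, the first 6 characters ("vvzzzv") follow existing edges; "z" is the first miss.
New nodes needed: |"vvzzzvzzz"| − 6 = 9 − 6 = 3.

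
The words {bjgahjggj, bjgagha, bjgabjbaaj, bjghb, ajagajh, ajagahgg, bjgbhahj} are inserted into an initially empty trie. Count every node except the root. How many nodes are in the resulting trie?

Trace insertions, counting only characters that open a new branch:
  "bjgahjggj" → 9 new (b, j, g, a, h, j, g, g, j)
  "bjgagha" → prefix "bjga" already present; 3 new (g, h, a)
  "bjgabjbaaj" → prefix "bjga" already present; 6 new (b, j, b, a, a, j)
  "bjghb" → prefix "bjg" already present; 2 new (h, b)
  "ajagajh" → 7 new (a, j, a, g, a, j, h)
  "ajagahgg" → prefix "ajaga" already present; 3 new (h, g, g)
  "bjgbhahj" → prefix "bjg" already present; 5 new (b, h, a, h, j)
Total nodes = 9 + 3 + 6 + 2 + 7 + 3 + 5 = 35

35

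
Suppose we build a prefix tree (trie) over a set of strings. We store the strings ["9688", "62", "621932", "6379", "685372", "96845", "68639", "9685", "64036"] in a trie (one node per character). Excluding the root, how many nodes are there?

28

Trace insertions, counting only characters that open a new branch:
  "9688" → 4 new (9, 6, 8, 8)
  "62" → 2 new (6, 2)
  "621932" → prefix "62" already present; 4 new (1, 9, 3, 2)
  "6379" → prefix "6" already present; 3 new (3, 7, 9)
  "685372" → prefix "6" already present; 5 new (8, 5, 3, 7, 2)
  "96845" → prefix "968" already present; 2 new (4, 5)
  "68639" → prefix "68" already present; 3 new (6, 3, 9)
  "9685" → prefix "968" already present; 1 new (5)
  "64036" → prefix "6" already present; 4 new (4, 0, 3, 6)
Total nodes = 4 + 2 + 4 + 3 + 5 + 2 + 3 + 1 + 4 = 28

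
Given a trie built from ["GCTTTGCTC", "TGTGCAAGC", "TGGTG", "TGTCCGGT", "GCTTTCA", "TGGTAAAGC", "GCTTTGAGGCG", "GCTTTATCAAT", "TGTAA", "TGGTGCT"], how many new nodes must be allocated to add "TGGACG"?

"TGG" is already a path in the trie; the remaining "ACG" must be added.
So 6 − 3 = 3 new nodes.

3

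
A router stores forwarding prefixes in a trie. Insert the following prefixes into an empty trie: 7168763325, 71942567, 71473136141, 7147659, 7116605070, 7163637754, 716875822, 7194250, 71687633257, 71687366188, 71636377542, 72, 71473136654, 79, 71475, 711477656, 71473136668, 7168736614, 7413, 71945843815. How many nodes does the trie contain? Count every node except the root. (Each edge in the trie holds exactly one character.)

81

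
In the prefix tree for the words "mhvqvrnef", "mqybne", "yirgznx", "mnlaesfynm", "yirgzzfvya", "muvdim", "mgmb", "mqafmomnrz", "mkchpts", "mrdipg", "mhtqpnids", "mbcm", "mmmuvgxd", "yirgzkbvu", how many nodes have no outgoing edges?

Leaves are exactly the stored words that no other stored word extends.
Those words: "mbcm", "mgmb", "mhtqpnids", "mhvqvrnef", "mkchpts", "mmmuvgxd", "mnlaesfynm", "mqafmomnrz", "mqybne", "mrdipg", "muvdim", "yirgzkbvu", "yirgznx", "yirgzzfvya"
Leaf count: 14

14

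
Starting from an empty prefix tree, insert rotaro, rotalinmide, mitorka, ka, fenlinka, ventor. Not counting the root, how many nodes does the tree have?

36

Trace insertions, counting only characters that open a new branch:
  "rotaro" → 6 new (r, o, t, a, r, o)
  "rotalinmide" → prefix "rota" already present; 7 new (l, i, n, m, i, d, e)
  "mitorka" → 7 new (m, i, t, o, r, k, a)
  "ka" → 2 new (k, a)
  "fenlinka" → 8 new (f, e, n, l, i, n, k, a)
  "ventor" → 6 new (v, e, n, t, o, r)
Total nodes = 6 + 7 + 7 + 2 + 8 + 6 = 36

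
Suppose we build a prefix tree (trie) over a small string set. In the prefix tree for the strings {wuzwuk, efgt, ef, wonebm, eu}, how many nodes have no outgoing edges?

4

Leaves are exactly the stored words that no other stored word extends.
Those words: "efgt", "eu", "wonebm", "wuzwuk"
Leaf count: 4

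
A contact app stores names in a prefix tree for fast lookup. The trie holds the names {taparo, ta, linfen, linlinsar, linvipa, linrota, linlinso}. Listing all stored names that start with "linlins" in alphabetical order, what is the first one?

linlinsar

Filter for "linlins…" and sort: "linlinsar", "linlinso"
The 1st is linlinsar.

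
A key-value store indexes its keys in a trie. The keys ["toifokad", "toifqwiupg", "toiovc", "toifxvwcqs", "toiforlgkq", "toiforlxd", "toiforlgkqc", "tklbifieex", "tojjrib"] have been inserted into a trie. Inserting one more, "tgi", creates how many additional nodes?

2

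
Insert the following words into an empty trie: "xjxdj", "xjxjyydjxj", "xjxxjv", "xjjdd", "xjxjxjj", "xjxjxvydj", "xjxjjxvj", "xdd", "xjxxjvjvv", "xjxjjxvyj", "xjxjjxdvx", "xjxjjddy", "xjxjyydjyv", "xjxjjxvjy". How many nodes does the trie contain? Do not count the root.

45

Trace insertions, counting only characters that open a new branch:
  "xjxdj" → 5 new (x, j, x, d, j)
  "xjxjyydjxj" → prefix "xjx" already present; 7 new (j, y, y, d, j, x, j)
  "xjxxjv" → prefix "xjx" already present; 3 new (x, j, v)
  "xjjdd" → prefix "xj" already present; 3 new (j, d, d)
  "xjxjxjj" → prefix "xjxj" already present; 3 new (x, j, j)
  "xjxjxvydj" → prefix "xjxjx" already present; 4 new (v, y, d, j)
  "xjxjjxvj" → prefix "xjxj" already present; 4 new (j, x, v, j)
  "xdd" → prefix "x" already present; 2 new (d, d)
  "xjxxjvjvv" → prefix "xjxxjv" already present; 3 new (j, v, v)
  "xjxjjxvyj" → prefix "xjxjjxv" already present; 2 new (y, j)
  "xjxjjxdvx" → prefix "xjxjjx" already present; 3 new (d, v, x)
  "xjxjjddy" → prefix "xjxjj" already present; 3 new (d, d, y)
  "xjxjyydjyv" → prefix "xjxjyydj" already present; 2 new (y, v)
  "xjxjjxvjy" → prefix "xjxjjxvj" already present; 1 new (y)
Total nodes = 5 + 7 + 3 + 3 + 3 + 4 + 4 + 2 + 3 + 2 + 3 + 3 + 2 + 1 = 45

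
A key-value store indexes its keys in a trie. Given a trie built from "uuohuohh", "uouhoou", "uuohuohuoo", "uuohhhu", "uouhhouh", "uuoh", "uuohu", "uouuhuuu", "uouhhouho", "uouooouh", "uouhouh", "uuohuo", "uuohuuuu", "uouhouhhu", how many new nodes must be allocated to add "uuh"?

"uu" is already a path in the trie; the remaining "h" must be added.
Each of the 1 remaining characters creates one node.

1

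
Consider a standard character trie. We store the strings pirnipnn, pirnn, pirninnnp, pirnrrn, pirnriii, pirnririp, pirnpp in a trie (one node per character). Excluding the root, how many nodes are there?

Insert word by word; a character creates a node only if that edge doesn't already exist:
  "pirnipnn" → 8 new (p, i, r, n, i, p, n, n)
  "pirnn" → prefix "pirn" already present; 1 new (n)
  "pirninnnp" → prefix "pirni" already present; 4 new (n, n, n, p)
  "pirnrrn" → prefix "pirn" already present; 3 new (r, r, n)
  "pirnriii" → prefix "pirnr" already present; 3 new (i, i, i)
  "pirnririp" → prefix "pirnri" already present; 3 new (r, i, p)
  "pirnpp" → prefix "pirn" already present; 2 new (p, p)
Total nodes = 8 + 1 + 4 + 3 + 3 + 3 + 2 = 24

24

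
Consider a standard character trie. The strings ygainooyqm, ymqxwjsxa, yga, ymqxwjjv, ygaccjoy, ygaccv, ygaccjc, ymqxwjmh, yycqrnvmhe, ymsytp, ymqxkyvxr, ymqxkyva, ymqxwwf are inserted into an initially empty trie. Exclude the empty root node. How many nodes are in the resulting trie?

For each word, the new-node count is its length minus the longest prefix already in the trie:
  "ygainooyqm" → 10 new (y, g, a, i, n, o, o, y, q, m)
  "ymqxwjsxa" → prefix "y" already present; 8 new (m, q, x, w, j, s, x, a)
  "yga" → prefix "yga" already present; 0 new (none)
  "ymqxwjjv" → prefix "ymqxwj" already present; 2 new (j, v)
  "ygaccjoy" → prefix "yga" already present; 5 new (c, c, j, o, y)
  "ygaccv" → prefix "ygacc" already present; 1 new (v)
  "ygaccjc" → prefix "ygaccj" already present; 1 new (c)
  "ymqxwjmh" → prefix "ymqxwj" already present; 2 new (m, h)
  "yycqrnvmhe" → prefix "y" already present; 9 new (y, c, q, r, n, v, m, h, e)
  "ymsytp" → prefix "ym" already present; 4 new (s, y, t, p)
  "ymqxkyvxr" → prefix "ymqx" already present; 5 new (k, y, v, x, r)
  "ymqxkyva" → prefix "ymqxkyv" already present; 1 new (a)
  "ymqxwwf" → prefix "ymqxw" already present; 2 new (w, f)
Total nodes = 10 + 8 + 0 + 2 + 5 + 1 + 1 + 2 + 9 + 4 + 5 + 1 + 2 = 50

50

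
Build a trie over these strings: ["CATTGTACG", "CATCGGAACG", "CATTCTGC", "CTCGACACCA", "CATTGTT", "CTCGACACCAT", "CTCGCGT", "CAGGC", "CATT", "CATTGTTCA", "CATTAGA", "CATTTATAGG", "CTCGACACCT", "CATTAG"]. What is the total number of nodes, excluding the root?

Trace insertions, counting only characters that open a new branch:
  "CATTGTACG" → 9 new (C, A, T, T, G, T, A, C, G)
  "CATCGGAACG" → prefix "CAT" already present; 7 new (C, G, G, A, A, C, G)
  "CATTCTGC" → prefix "CATT" already present; 4 new (C, T, G, C)
  "CTCGACACCA" → prefix "C" already present; 9 new (T, C, G, A, C, A, C, C, A)
  "CATTGTT" → prefix "CATTGT" already present; 1 new (T)
  "CTCGACACCAT" → prefix "CTCGACACCA" already present; 1 new (T)
  "CTCGCGT" → prefix "CTCG" already present; 3 new (C, G, T)
  "CAGGC" → prefix "CA" already present; 3 new (G, G, C)
  "CATT" → prefix "CATT" already present; 0 new (none)
  "CATTGTTCA" → prefix "CATTGTT" already present; 2 new (C, A)
  "CATTAGA" → prefix "CATT" already present; 3 new (A, G, A)
  "CATTTATAGG" → prefix "CATT" already present; 6 new (T, A, T, A, G, G)
  "CTCGACACCT" → prefix "CTCGACACC" already present; 1 new (T)
  "CATTAG" → prefix "CATTAG" already present; 0 new (none)
Total nodes = 9 + 7 + 4 + 9 + 1 + 1 + 3 + 3 + 0 + 2 + 3 + 6 + 1 + 0 = 49

49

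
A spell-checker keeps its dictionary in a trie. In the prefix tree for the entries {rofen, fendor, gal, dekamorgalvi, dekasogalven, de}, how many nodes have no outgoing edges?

5

A leaf is a node with no children — equivalently, the end of a word that is not a proper prefix of any other stored word.
Those words: "dekamorgalvi", "dekasogalven", "fendor", "gal", "rofen"
Leaf count: 5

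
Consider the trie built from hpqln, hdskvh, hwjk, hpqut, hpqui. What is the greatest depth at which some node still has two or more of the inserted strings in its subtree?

4

Equivalently: take the maximum, over all pairs, of their longest common prefix length.
"hpqui" and "hpqut" agree on "hpqu" (4 characters) before diverging; nothing deeper is shared.
Longest shared-prefix length: 4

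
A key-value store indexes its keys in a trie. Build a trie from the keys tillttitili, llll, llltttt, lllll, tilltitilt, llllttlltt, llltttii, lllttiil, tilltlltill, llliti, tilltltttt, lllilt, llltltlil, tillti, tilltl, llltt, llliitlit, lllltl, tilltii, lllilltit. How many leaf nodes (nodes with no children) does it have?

16

Leaves are exactly the stored words that no other stored word extends.
Those words: "llliitlit", "lllilltit", "lllilt", "llliti", "lllll", "lllltl", "llllttlltt", "llltltlil", "lllttiil", "llltttii", "llltttt", "tilltii", "tilltitilt", "tilltlltill", "tilltltttt", "tillttitili"
Leaf count: 16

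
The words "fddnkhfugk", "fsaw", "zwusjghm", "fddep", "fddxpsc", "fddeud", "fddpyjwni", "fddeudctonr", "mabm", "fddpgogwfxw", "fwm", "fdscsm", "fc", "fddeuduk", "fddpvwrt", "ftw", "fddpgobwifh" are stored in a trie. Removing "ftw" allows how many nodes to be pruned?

Walk "ftw" from the leaf back toward the root, removing each node that no remaining word uses.
The suffix "tw" (2 nodes) is used only by "ftw"; the node for "f" still has the child "d", so pruning stops there.
Nodes removed: 2

2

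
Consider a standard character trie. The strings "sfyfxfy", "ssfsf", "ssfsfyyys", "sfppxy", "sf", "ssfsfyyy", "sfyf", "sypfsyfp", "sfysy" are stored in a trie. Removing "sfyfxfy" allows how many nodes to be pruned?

After clearing the end-marker at "sfyfxfy", prune upward until reaching a node still needed by another word.
The suffix "xfy" (3 nodes) is used only by "sfyfxfy"; "sfyf" is itself a stored word, so pruning stops there.
Nodes removed: 3

3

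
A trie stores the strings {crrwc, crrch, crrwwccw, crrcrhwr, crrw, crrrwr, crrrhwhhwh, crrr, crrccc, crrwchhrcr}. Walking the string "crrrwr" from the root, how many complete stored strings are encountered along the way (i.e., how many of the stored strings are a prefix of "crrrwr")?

Traverse "crrrwr" character by character; count nodes along the way that are marked as word ends.
Prefixes of the query that are stored words: "crrr", "crrrwr"
Count: 2

2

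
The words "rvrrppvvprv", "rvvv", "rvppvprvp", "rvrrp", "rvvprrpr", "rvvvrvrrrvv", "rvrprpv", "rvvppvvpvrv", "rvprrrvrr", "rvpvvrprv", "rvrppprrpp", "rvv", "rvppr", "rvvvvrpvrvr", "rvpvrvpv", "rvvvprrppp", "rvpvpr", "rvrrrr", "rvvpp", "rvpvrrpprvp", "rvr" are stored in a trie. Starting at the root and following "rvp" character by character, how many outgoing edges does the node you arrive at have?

Walk "rvp" from the root, arriving at one node.
Distinct next characters after "rvp": p, r, v.
That node has 3 child edges.

3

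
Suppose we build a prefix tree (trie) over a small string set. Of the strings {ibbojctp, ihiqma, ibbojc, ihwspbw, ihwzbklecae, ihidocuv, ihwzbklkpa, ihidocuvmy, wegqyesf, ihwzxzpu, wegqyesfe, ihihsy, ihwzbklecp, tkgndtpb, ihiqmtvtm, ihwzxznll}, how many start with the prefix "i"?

13

Filter for entries beginning with "i":
Matches: "ibbojc", "ibbojctp", "ihidocuv", "ihidocuvmy", "ihihsy", "ihiqma", "ihiqmtvtm", "ihwspbw", "ihwzbklecae", "ihwzbklecp", "ihwzbklkpa", "ihwzxznll", "ihwzxzpu"
Count: 13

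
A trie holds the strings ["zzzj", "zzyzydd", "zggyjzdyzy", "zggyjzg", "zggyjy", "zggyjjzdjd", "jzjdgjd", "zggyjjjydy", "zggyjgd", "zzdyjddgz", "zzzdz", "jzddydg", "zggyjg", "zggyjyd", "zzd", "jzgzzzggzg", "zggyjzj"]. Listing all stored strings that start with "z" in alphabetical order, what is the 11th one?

zzdyjddgz

DFS of the "z" subtree visits, in order: "zggyjg", "zggyjgd", "zggyjjjydy", "zggyjjzdjd", "zggyjy", "zggyjyd", "zggyjzdyzy", "zggyjzg", "zggyjzj", "zzd", "zzdyjddgz", "zzyzydd", "zzzdz", "zzzj"
The 11th is zzdyjddgz.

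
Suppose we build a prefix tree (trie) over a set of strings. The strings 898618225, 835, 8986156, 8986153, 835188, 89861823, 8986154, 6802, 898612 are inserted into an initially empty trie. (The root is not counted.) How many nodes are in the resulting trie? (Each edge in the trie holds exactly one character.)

Insert word by word; a character creates a node only if that edge doesn't already exist:
  "898618225" → 9 new (8, 9, 8, 6, 1, 8, 2, 2, 5)
  "835" → prefix "8" already present; 2 new (3, 5)
  "8986156" → prefix "89861" already present; 2 new (5, 6)
  "8986153" → prefix "898615" already present; 1 new (3)
  "835188" → prefix "835" already present; 3 new (1, 8, 8)
  "89861823" → prefix "8986182" already present; 1 new (3)
  "8986154" → prefix "898615" already present; 1 new (4)
  "6802" → 4 new (6, 8, 0, 2)
  "898612" → prefix "89861" already present; 1 new (2)
Total nodes = 9 + 2 + 2 + 1 + 3 + 1 + 1 + 4 + 1 = 24

24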